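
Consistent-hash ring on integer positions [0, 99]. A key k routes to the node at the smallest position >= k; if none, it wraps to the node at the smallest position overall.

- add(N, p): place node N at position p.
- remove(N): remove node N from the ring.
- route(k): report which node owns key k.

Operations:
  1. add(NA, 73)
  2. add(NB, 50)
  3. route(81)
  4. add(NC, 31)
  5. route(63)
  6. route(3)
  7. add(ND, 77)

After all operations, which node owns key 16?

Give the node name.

Op 1: add NA@73 -> ring=[73:NA]
Op 2: add NB@50 -> ring=[50:NB,73:NA]
Op 3: route key 81: none >= 81, wrap to smallest pos 50 -> NB
Op 4: add NC@31 -> ring=[31:NC,50:NB,73:NA]
Op 5: route key 63: smallest pos >= 63 is 73 -> NA
Op 6: route key 3: smallest pos >= 3 is 31 -> NC
Op 7: add ND@77 -> ring=[31:NC,50:NB,73:NA,77:ND]
Final route key 16: smallest pos >= 16 is 31 -> NC

Answer: NC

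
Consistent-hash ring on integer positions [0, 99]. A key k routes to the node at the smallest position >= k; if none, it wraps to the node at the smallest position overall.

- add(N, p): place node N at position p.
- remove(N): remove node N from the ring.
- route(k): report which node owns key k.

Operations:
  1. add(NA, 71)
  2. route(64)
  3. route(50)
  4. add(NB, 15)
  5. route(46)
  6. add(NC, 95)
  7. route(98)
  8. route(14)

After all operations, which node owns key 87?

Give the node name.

Answer: NC

Derivation:
Op 1: add NA@71 -> ring=[71:NA]
Op 2: route key 64: smallest pos >= 64 is 71 -> NA
Op 3: route key 50: smallest pos >= 50 is 71 -> NA
Op 4: add NB@15 -> ring=[15:NB,71:NA]
Op 5: route key 46: smallest pos >= 46 is 71 -> NA
Op 6: add NC@95 -> ring=[15:NB,71:NA,95:NC]
Op 7: route key 98: none >= 98, wrap to smallest pos 15 -> NB
Op 8: route key 14: smallest pos >= 14 is 15 -> NB
Final route key 87: smallest pos >= 87 is 95 -> NC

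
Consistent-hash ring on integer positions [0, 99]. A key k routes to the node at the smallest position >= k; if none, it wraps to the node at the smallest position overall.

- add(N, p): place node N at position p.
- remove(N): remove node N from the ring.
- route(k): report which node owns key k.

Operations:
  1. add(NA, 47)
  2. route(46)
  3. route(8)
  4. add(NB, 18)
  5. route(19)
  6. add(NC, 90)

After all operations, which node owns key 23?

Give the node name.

Answer: NA

Derivation:
Op 1: add NA@47 -> ring=[47:NA]
Op 2: route key 46: smallest pos >= 46 is 47 -> NA
Op 3: route key 8: smallest pos >= 8 is 47 -> NA
Op 4: add NB@18 -> ring=[18:NB,47:NA]
Op 5: route key 19: smallest pos >= 19 is 47 -> NA
Op 6: add NC@90 -> ring=[18:NB,47:NA,90:NC]
Final route key 23: smallest pos >= 23 is 47 -> NA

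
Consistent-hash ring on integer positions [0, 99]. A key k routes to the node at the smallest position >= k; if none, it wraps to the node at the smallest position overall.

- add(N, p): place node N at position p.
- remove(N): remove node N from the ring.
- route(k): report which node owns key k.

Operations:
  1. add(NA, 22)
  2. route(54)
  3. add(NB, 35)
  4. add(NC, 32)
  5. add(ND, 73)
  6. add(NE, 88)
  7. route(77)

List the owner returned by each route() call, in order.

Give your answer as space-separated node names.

Op 1: add NA@22 -> ring=[22:NA]
Op 2: route key 54: none >= 54, wrap to smallest pos 22 -> NA
Op 3: add NB@35 -> ring=[22:NA,35:NB]
Op 4: add NC@32 -> ring=[22:NA,32:NC,35:NB]
Op 5: add ND@73 -> ring=[22:NA,32:NC,35:NB,73:ND]
Op 6: add NE@88 -> ring=[22:NA,32:NC,35:NB,73:ND,88:NE]
Op 7: route key 77: smallest pos >= 77 is 88 -> NE

Answer: NA NE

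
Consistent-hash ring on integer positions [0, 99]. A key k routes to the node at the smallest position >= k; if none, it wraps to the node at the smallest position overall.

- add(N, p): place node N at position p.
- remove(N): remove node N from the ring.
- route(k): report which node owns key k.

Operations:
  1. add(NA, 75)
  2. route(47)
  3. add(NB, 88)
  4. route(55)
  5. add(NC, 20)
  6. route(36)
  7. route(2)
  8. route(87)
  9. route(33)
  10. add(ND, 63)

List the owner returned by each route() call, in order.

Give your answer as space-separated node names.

Answer: NA NA NA NC NB NA

Derivation:
Op 1: add NA@75 -> ring=[75:NA]
Op 2: route key 47: smallest pos >= 47 is 75 -> NA
Op 3: add NB@88 -> ring=[75:NA,88:NB]
Op 4: route key 55: smallest pos >= 55 is 75 -> NA
Op 5: add NC@20 -> ring=[20:NC,75:NA,88:NB]
Op 6: route key 36: smallest pos >= 36 is 75 -> NA
Op 7: route key 2: smallest pos >= 2 is 20 -> NC
Op 8: route key 87: smallest pos >= 87 is 88 -> NB
Op 9: route key 33: smallest pos >= 33 is 75 -> NA
Op 10: add ND@63 -> ring=[20:NC,63:ND,75:NA,88:NB]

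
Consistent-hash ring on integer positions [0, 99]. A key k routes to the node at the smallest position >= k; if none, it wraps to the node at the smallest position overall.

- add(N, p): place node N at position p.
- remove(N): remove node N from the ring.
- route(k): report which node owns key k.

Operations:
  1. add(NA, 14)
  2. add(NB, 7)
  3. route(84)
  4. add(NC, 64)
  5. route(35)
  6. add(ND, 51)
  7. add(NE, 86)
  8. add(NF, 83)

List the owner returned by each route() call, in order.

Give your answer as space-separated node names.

Op 1: add NA@14 -> ring=[14:NA]
Op 2: add NB@7 -> ring=[7:NB,14:NA]
Op 3: route key 84: none >= 84, wrap to smallest pos 7 -> NB
Op 4: add NC@64 -> ring=[7:NB,14:NA,64:NC]
Op 5: route key 35: smallest pos >= 35 is 64 -> NC
Op 6: add ND@51 -> ring=[7:NB,14:NA,51:ND,64:NC]
Op 7: add NE@86 -> ring=[7:NB,14:NA,51:ND,64:NC,86:NE]
Op 8: add NF@83 -> ring=[7:NB,14:NA,51:ND,64:NC,83:NF,86:NE]

Answer: NB NC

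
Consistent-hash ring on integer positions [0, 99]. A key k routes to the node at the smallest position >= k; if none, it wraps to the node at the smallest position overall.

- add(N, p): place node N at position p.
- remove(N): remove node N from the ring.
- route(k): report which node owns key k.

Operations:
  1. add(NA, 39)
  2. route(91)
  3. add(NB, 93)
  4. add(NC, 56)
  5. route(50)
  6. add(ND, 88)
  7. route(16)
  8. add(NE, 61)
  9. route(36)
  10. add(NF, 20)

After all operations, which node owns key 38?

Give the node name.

Answer: NA

Derivation:
Op 1: add NA@39 -> ring=[39:NA]
Op 2: route key 91: none >= 91, wrap to smallest pos 39 -> NA
Op 3: add NB@93 -> ring=[39:NA,93:NB]
Op 4: add NC@56 -> ring=[39:NA,56:NC,93:NB]
Op 5: route key 50: smallest pos >= 50 is 56 -> NC
Op 6: add ND@88 -> ring=[39:NA,56:NC,88:ND,93:NB]
Op 7: route key 16: smallest pos >= 16 is 39 -> NA
Op 8: add NE@61 -> ring=[39:NA,56:NC,61:NE,88:ND,93:NB]
Op 9: route key 36: smallest pos >= 36 is 39 -> NA
Op 10: add NF@20 -> ring=[20:NF,39:NA,56:NC,61:NE,88:ND,93:NB]
Final route key 38: smallest pos >= 38 is 39 -> NA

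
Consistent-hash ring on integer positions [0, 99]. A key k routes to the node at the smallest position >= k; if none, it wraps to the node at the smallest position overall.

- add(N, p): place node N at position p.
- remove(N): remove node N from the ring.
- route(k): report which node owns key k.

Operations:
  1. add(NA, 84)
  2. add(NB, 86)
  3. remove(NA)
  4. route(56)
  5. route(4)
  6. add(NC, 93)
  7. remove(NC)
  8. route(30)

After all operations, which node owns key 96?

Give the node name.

Answer: NB

Derivation:
Op 1: add NA@84 -> ring=[84:NA]
Op 2: add NB@86 -> ring=[84:NA,86:NB]
Op 3: remove NA -> ring=[86:NB]
Op 4: route key 56: smallest pos >= 56 is 86 -> NB
Op 5: route key 4: smallest pos >= 4 is 86 -> NB
Op 6: add NC@93 -> ring=[86:NB,93:NC]
Op 7: remove NC -> ring=[86:NB]
Op 8: route key 30: smallest pos >= 30 is 86 -> NB
Final route key 96: none >= 96, wrap to smallest pos 86 -> NB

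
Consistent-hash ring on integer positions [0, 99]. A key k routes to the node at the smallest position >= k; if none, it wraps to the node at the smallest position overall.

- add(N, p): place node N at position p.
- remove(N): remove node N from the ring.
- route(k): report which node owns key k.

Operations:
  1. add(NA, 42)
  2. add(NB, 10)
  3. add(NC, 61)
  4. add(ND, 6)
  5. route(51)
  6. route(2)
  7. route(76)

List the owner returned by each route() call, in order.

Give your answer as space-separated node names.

Answer: NC ND ND

Derivation:
Op 1: add NA@42 -> ring=[42:NA]
Op 2: add NB@10 -> ring=[10:NB,42:NA]
Op 3: add NC@61 -> ring=[10:NB,42:NA,61:NC]
Op 4: add ND@6 -> ring=[6:ND,10:NB,42:NA,61:NC]
Op 5: route key 51: smallest pos >= 51 is 61 -> NC
Op 6: route key 2: smallest pos >= 2 is 6 -> ND
Op 7: route key 76: none >= 76, wrap to smallest pos 6 -> ND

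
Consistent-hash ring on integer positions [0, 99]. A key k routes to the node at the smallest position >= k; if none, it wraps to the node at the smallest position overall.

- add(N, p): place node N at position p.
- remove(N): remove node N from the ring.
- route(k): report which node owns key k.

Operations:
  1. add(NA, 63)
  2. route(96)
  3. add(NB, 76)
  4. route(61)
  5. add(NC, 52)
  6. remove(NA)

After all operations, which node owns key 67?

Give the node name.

Answer: NB

Derivation:
Op 1: add NA@63 -> ring=[63:NA]
Op 2: route key 96: none >= 96, wrap to smallest pos 63 -> NA
Op 3: add NB@76 -> ring=[63:NA,76:NB]
Op 4: route key 61: smallest pos >= 61 is 63 -> NA
Op 5: add NC@52 -> ring=[52:NC,63:NA,76:NB]
Op 6: remove NA -> ring=[52:NC,76:NB]
Final route key 67: smallest pos >= 67 is 76 -> NB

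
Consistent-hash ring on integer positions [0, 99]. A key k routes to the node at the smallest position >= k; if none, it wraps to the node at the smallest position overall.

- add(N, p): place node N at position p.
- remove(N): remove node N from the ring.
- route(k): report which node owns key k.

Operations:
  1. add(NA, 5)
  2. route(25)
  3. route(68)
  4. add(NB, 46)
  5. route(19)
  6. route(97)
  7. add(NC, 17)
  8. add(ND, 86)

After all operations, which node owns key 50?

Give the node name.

Answer: ND

Derivation:
Op 1: add NA@5 -> ring=[5:NA]
Op 2: route key 25: none >= 25, wrap to smallest pos 5 -> NA
Op 3: route key 68: none >= 68, wrap to smallest pos 5 -> NA
Op 4: add NB@46 -> ring=[5:NA,46:NB]
Op 5: route key 19: smallest pos >= 19 is 46 -> NB
Op 6: route key 97: none >= 97, wrap to smallest pos 5 -> NA
Op 7: add NC@17 -> ring=[5:NA,17:NC,46:NB]
Op 8: add ND@86 -> ring=[5:NA,17:NC,46:NB,86:ND]
Final route key 50: smallest pos >= 50 is 86 -> ND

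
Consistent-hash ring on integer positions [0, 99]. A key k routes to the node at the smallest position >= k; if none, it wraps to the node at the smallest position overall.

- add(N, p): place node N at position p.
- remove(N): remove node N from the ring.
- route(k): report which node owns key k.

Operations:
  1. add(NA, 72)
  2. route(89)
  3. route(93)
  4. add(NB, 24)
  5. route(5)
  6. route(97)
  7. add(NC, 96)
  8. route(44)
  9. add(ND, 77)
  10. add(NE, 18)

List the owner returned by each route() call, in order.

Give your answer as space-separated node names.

Op 1: add NA@72 -> ring=[72:NA]
Op 2: route key 89: none >= 89, wrap to smallest pos 72 -> NA
Op 3: route key 93: none >= 93, wrap to smallest pos 72 -> NA
Op 4: add NB@24 -> ring=[24:NB,72:NA]
Op 5: route key 5: smallest pos >= 5 is 24 -> NB
Op 6: route key 97: none >= 97, wrap to smallest pos 24 -> NB
Op 7: add NC@96 -> ring=[24:NB,72:NA,96:NC]
Op 8: route key 44: smallest pos >= 44 is 72 -> NA
Op 9: add ND@77 -> ring=[24:NB,72:NA,77:ND,96:NC]
Op 10: add NE@18 -> ring=[18:NE,24:NB,72:NA,77:ND,96:NC]

Answer: NA NA NB NB NA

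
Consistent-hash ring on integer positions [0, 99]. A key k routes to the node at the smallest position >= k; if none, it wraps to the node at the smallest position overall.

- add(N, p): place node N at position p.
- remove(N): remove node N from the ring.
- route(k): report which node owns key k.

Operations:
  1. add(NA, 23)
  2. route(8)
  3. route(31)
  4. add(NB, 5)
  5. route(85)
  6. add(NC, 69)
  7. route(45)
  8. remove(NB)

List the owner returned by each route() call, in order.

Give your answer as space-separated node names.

Answer: NA NA NB NC

Derivation:
Op 1: add NA@23 -> ring=[23:NA]
Op 2: route key 8: smallest pos >= 8 is 23 -> NA
Op 3: route key 31: none >= 31, wrap to smallest pos 23 -> NA
Op 4: add NB@5 -> ring=[5:NB,23:NA]
Op 5: route key 85: none >= 85, wrap to smallest pos 5 -> NB
Op 6: add NC@69 -> ring=[5:NB,23:NA,69:NC]
Op 7: route key 45: smallest pos >= 45 is 69 -> NC
Op 8: remove NB -> ring=[23:NA,69:NC]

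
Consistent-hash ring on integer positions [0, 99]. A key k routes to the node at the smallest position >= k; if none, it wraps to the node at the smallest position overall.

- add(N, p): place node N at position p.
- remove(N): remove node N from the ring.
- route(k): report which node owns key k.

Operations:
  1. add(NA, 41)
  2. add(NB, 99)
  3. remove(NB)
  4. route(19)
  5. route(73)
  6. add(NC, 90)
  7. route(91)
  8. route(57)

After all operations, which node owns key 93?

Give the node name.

Op 1: add NA@41 -> ring=[41:NA]
Op 2: add NB@99 -> ring=[41:NA,99:NB]
Op 3: remove NB -> ring=[41:NA]
Op 4: route key 19: smallest pos >= 19 is 41 -> NA
Op 5: route key 73: none >= 73, wrap to smallest pos 41 -> NA
Op 6: add NC@90 -> ring=[41:NA,90:NC]
Op 7: route key 91: none >= 91, wrap to smallest pos 41 -> NA
Op 8: route key 57: smallest pos >= 57 is 90 -> NC
Final route key 93: none >= 93, wrap to smallest pos 41 -> NA

Answer: NA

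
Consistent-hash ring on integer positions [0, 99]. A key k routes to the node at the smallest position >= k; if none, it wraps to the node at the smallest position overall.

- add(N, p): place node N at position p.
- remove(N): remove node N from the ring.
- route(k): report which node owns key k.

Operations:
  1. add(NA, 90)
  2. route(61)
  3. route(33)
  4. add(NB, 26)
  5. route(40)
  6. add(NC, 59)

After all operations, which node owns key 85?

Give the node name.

Answer: NA

Derivation:
Op 1: add NA@90 -> ring=[90:NA]
Op 2: route key 61: smallest pos >= 61 is 90 -> NA
Op 3: route key 33: smallest pos >= 33 is 90 -> NA
Op 4: add NB@26 -> ring=[26:NB,90:NA]
Op 5: route key 40: smallest pos >= 40 is 90 -> NA
Op 6: add NC@59 -> ring=[26:NB,59:NC,90:NA]
Final route key 85: smallest pos >= 85 is 90 -> NA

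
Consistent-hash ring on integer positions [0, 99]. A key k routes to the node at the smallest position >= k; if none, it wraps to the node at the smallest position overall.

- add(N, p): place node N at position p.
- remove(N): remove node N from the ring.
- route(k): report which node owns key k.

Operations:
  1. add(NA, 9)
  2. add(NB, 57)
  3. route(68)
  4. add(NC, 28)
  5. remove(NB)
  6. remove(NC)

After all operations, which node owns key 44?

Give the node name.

Answer: NA

Derivation:
Op 1: add NA@9 -> ring=[9:NA]
Op 2: add NB@57 -> ring=[9:NA,57:NB]
Op 3: route key 68: none >= 68, wrap to smallest pos 9 -> NA
Op 4: add NC@28 -> ring=[9:NA,28:NC,57:NB]
Op 5: remove NB -> ring=[9:NA,28:NC]
Op 6: remove NC -> ring=[9:NA]
Final route key 44: none >= 44, wrap to smallest pos 9 -> NA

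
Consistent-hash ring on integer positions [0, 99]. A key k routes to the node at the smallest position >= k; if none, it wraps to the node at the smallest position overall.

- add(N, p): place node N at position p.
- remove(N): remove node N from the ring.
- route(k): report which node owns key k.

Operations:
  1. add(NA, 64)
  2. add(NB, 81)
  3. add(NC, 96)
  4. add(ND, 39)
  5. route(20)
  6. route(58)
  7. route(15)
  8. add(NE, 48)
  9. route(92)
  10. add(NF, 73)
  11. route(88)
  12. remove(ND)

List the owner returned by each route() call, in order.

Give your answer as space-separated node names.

Op 1: add NA@64 -> ring=[64:NA]
Op 2: add NB@81 -> ring=[64:NA,81:NB]
Op 3: add NC@96 -> ring=[64:NA,81:NB,96:NC]
Op 4: add ND@39 -> ring=[39:ND,64:NA,81:NB,96:NC]
Op 5: route key 20: smallest pos >= 20 is 39 -> ND
Op 6: route key 58: smallest pos >= 58 is 64 -> NA
Op 7: route key 15: smallest pos >= 15 is 39 -> ND
Op 8: add NE@48 -> ring=[39:ND,48:NE,64:NA,81:NB,96:NC]
Op 9: route key 92: smallest pos >= 92 is 96 -> NC
Op 10: add NF@73 -> ring=[39:ND,48:NE,64:NA,73:NF,81:NB,96:NC]
Op 11: route key 88: smallest pos >= 88 is 96 -> NC
Op 12: remove ND -> ring=[48:NE,64:NA,73:NF,81:NB,96:NC]

Answer: ND NA ND NC NC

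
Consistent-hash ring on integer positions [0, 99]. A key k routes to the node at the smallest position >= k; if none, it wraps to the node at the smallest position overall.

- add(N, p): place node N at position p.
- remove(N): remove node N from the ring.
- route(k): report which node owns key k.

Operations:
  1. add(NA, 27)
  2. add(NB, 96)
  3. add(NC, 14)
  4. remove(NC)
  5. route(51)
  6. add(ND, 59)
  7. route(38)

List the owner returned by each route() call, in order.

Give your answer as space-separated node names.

Answer: NB ND

Derivation:
Op 1: add NA@27 -> ring=[27:NA]
Op 2: add NB@96 -> ring=[27:NA,96:NB]
Op 3: add NC@14 -> ring=[14:NC,27:NA,96:NB]
Op 4: remove NC -> ring=[27:NA,96:NB]
Op 5: route key 51: smallest pos >= 51 is 96 -> NB
Op 6: add ND@59 -> ring=[27:NA,59:ND,96:NB]
Op 7: route key 38: smallest pos >= 38 is 59 -> ND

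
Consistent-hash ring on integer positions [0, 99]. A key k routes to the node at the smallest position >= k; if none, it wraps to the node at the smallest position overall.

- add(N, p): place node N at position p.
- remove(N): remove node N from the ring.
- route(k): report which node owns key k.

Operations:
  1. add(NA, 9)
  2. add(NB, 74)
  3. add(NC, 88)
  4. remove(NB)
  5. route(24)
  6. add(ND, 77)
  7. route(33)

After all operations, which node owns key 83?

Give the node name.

Answer: NC

Derivation:
Op 1: add NA@9 -> ring=[9:NA]
Op 2: add NB@74 -> ring=[9:NA,74:NB]
Op 3: add NC@88 -> ring=[9:NA,74:NB,88:NC]
Op 4: remove NB -> ring=[9:NA,88:NC]
Op 5: route key 24: smallest pos >= 24 is 88 -> NC
Op 6: add ND@77 -> ring=[9:NA,77:ND,88:NC]
Op 7: route key 33: smallest pos >= 33 is 77 -> ND
Final route key 83: smallest pos >= 83 is 88 -> NC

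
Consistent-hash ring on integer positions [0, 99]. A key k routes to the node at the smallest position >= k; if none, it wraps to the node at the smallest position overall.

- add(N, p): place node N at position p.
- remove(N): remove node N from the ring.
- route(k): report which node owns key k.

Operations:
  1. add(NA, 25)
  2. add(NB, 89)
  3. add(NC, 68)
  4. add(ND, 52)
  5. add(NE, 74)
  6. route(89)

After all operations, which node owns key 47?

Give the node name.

Op 1: add NA@25 -> ring=[25:NA]
Op 2: add NB@89 -> ring=[25:NA,89:NB]
Op 3: add NC@68 -> ring=[25:NA,68:NC,89:NB]
Op 4: add ND@52 -> ring=[25:NA,52:ND,68:NC,89:NB]
Op 5: add NE@74 -> ring=[25:NA,52:ND,68:NC,74:NE,89:NB]
Op 6: route key 89: smallest pos >= 89 is 89 -> NB
Final route key 47: smallest pos >= 47 is 52 -> ND

Answer: ND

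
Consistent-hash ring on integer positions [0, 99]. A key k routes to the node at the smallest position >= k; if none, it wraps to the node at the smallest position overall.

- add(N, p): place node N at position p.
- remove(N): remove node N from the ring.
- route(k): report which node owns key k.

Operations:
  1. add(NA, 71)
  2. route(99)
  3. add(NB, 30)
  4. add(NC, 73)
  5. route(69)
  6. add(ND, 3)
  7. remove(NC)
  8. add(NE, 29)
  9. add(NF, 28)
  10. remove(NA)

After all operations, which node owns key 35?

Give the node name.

Answer: ND

Derivation:
Op 1: add NA@71 -> ring=[71:NA]
Op 2: route key 99: none >= 99, wrap to smallest pos 71 -> NA
Op 3: add NB@30 -> ring=[30:NB,71:NA]
Op 4: add NC@73 -> ring=[30:NB,71:NA,73:NC]
Op 5: route key 69: smallest pos >= 69 is 71 -> NA
Op 6: add ND@3 -> ring=[3:ND,30:NB,71:NA,73:NC]
Op 7: remove NC -> ring=[3:ND,30:NB,71:NA]
Op 8: add NE@29 -> ring=[3:ND,29:NE,30:NB,71:NA]
Op 9: add NF@28 -> ring=[3:ND,28:NF,29:NE,30:NB,71:NA]
Op 10: remove NA -> ring=[3:ND,28:NF,29:NE,30:NB]
Final route key 35: none >= 35, wrap to smallest pos 3 -> ND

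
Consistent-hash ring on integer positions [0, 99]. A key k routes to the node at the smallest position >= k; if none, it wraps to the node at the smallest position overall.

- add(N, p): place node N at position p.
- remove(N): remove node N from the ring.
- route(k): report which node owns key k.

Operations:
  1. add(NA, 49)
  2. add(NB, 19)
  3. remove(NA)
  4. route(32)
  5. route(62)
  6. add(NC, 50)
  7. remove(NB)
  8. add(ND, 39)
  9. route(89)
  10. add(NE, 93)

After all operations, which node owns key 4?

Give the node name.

Op 1: add NA@49 -> ring=[49:NA]
Op 2: add NB@19 -> ring=[19:NB,49:NA]
Op 3: remove NA -> ring=[19:NB]
Op 4: route key 32: none >= 32, wrap to smallest pos 19 -> NB
Op 5: route key 62: none >= 62, wrap to smallest pos 19 -> NB
Op 6: add NC@50 -> ring=[19:NB,50:NC]
Op 7: remove NB -> ring=[50:NC]
Op 8: add ND@39 -> ring=[39:ND,50:NC]
Op 9: route key 89: none >= 89, wrap to smallest pos 39 -> ND
Op 10: add NE@93 -> ring=[39:ND,50:NC,93:NE]
Final route key 4: smallest pos >= 4 is 39 -> ND

Answer: ND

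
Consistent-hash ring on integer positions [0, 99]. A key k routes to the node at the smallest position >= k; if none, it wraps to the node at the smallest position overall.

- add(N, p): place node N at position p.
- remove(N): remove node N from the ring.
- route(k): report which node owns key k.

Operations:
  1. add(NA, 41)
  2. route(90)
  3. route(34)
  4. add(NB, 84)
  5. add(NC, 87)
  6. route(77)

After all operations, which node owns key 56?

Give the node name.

Answer: NB

Derivation:
Op 1: add NA@41 -> ring=[41:NA]
Op 2: route key 90: none >= 90, wrap to smallest pos 41 -> NA
Op 3: route key 34: smallest pos >= 34 is 41 -> NA
Op 4: add NB@84 -> ring=[41:NA,84:NB]
Op 5: add NC@87 -> ring=[41:NA,84:NB,87:NC]
Op 6: route key 77: smallest pos >= 77 is 84 -> NB
Final route key 56: smallest pos >= 56 is 84 -> NB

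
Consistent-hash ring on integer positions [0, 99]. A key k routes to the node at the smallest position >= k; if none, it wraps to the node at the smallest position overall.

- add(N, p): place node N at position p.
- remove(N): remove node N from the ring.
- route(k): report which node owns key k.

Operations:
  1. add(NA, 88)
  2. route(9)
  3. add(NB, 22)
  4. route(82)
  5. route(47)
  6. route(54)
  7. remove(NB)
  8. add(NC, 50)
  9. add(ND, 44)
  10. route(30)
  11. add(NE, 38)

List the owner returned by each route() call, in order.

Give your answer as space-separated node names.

Answer: NA NA NA NA ND

Derivation:
Op 1: add NA@88 -> ring=[88:NA]
Op 2: route key 9: smallest pos >= 9 is 88 -> NA
Op 3: add NB@22 -> ring=[22:NB,88:NA]
Op 4: route key 82: smallest pos >= 82 is 88 -> NA
Op 5: route key 47: smallest pos >= 47 is 88 -> NA
Op 6: route key 54: smallest pos >= 54 is 88 -> NA
Op 7: remove NB -> ring=[88:NA]
Op 8: add NC@50 -> ring=[50:NC,88:NA]
Op 9: add ND@44 -> ring=[44:ND,50:NC,88:NA]
Op 10: route key 30: smallest pos >= 30 is 44 -> ND
Op 11: add NE@38 -> ring=[38:NE,44:ND,50:NC,88:NA]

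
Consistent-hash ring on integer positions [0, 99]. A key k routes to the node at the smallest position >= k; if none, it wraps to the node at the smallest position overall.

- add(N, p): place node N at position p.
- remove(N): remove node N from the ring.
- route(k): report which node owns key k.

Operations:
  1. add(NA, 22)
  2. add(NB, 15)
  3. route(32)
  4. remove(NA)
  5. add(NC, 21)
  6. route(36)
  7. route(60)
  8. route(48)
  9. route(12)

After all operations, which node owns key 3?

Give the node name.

Answer: NB

Derivation:
Op 1: add NA@22 -> ring=[22:NA]
Op 2: add NB@15 -> ring=[15:NB,22:NA]
Op 3: route key 32: none >= 32, wrap to smallest pos 15 -> NB
Op 4: remove NA -> ring=[15:NB]
Op 5: add NC@21 -> ring=[15:NB,21:NC]
Op 6: route key 36: none >= 36, wrap to smallest pos 15 -> NB
Op 7: route key 60: none >= 60, wrap to smallest pos 15 -> NB
Op 8: route key 48: none >= 48, wrap to smallest pos 15 -> NB
Op 9: route key 12: smallest pos >= 12 is 15 -> NB
Final route key 3: smallest pos >= 3 is 15 -> NB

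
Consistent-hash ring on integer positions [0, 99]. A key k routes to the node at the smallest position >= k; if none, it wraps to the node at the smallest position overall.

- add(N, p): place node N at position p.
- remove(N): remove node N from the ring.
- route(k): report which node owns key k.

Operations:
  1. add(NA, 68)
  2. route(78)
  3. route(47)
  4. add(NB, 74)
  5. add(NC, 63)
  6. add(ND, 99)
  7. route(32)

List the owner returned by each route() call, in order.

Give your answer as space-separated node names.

Answer: NA NA NC

Derivation:
Op 1: add NA@68 -> ring=[68:NA]
Op 2: route key 78: none >= 78, wrap to smallest pos 68 -> NA
Op 3: route key 47: smallest pos >= 47 is 68 -> NA
Op 4: add NB@74 -> ring=[68:NA,74:NB]
Op 5: add NC@63 -> ring=[63:NC,68:NA,74:NB]
Op 6: add ND@99 -> ring=[63:NC,68:NA,74:NB,99:ND]
Op 7: route key 32: smallest pos >= 32 is 63 -> NC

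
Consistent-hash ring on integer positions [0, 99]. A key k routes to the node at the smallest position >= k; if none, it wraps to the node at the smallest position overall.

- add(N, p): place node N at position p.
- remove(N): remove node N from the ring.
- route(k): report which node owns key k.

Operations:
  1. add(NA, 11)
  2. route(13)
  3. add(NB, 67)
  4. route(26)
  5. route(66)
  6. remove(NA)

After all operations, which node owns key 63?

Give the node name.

Op 1: add NA@11 -> ring=[11:NA]
Op 2: route key 13: none >= 13, wrap to smallest pos 11 -> NA
Op 3: add NB@67 -> ring=[11:NA,67:NB]
Op 4: route key 26: smallest pos >= 26 is 67 -> NB
Op 5: route key 66: smallest pos >= 66 is 67 -> NB
Op 6: remove NA -> ring=[67:NB]
Final route key 63: smallest pos >= 63 is 67 -> NB

Answer: NB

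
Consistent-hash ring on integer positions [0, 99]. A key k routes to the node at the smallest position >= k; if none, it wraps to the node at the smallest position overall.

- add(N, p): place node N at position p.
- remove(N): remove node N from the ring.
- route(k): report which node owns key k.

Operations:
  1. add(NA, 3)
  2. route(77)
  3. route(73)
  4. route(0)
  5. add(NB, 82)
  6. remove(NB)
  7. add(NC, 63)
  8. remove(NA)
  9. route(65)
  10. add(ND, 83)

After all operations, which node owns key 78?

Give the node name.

Answer: ND

Derivation:
Op 1: add NA@3 -> ring=[3:NA]
Op 2: route key 77: none >= 77, wrap to smallest pos 3 -> NA
Op 3: route key 73: none >= 73, wrap to smallest pos 3 -> NA
Op 4: route key 0: smallest pos >= 0 is 3 -> NA
Op 5: add NB@82 -> ring=[3:NA,82:NB]
Op 6: remove NB -> ring=[3:NA]
Op 7: add NC@63 -> ring=[3:NA,63:NC]
Op 8: remove NA -> ring=[63:NC]
Op 9: route key 65: none >= 65, wrap to smallest pos 63 -> NC
Op 10: add ND@83 -> ring=[63:NC,83:ND]
Final route key 78: smallest pos >= 78 is 83 -> ND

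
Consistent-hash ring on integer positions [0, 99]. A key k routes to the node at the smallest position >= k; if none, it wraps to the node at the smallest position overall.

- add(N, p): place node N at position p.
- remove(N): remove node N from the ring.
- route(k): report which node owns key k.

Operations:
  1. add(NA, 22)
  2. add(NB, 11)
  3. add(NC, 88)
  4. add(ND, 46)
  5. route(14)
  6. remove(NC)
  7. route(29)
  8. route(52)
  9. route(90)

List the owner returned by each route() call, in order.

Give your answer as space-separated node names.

Op 1: add NA@22 -> ring=[22:NA]
Op 2: add NB@11 -> ring=[11:NB,22:NA]
Op 3: add NC@88 -> ring=[11:NB,22:NA,88:NC]
Op 4: add ND@46 -> ring=[11:NB,22:NA,46:ND,88:NC]
Op 5: route key 14: smallest pos >= 14 is 22 -> NA
Op 6: remove NC -> ring=[11:NB,22:NA,46:ND]
Op 7: route key 29: smallest pos >= 29 is 46 -> ND
Op 8: route key 52: none >= 52, wrap to smallest pos 11 -> NB
Op 9: route key 90: none >= 90, wrap to smallest pos 11 -> NB

Answer: NA ND NB NB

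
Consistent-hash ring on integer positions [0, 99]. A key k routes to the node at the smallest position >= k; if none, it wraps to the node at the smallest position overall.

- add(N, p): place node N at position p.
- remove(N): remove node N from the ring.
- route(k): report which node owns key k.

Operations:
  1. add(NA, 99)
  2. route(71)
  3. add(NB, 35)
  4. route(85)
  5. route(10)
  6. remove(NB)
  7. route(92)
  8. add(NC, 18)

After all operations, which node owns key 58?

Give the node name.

Answer: NA

Derivation:
Op 1: add NA@99 -> ring=[99:NA]
Op 2: route key 71: smallest pos >= 71 is 99 -> NA
Op 3: add NB@35 -> ring=[35:NB,99:NA]
Op 4: route key 85: smallest pos >= 85 is 99 -> NA
Op 5: route key 10: smallest pos >= 10 is 35 -> NB
Op 6: remove NB -> ring=[99:NA]
Op 7: route key 92: smallest pos >= 92 is 99 -> NA
Op 8: add NC@18 -> ring=[18:NC,99:NA]
Final route key 58: smallest pos >= 58 is 99 -> NA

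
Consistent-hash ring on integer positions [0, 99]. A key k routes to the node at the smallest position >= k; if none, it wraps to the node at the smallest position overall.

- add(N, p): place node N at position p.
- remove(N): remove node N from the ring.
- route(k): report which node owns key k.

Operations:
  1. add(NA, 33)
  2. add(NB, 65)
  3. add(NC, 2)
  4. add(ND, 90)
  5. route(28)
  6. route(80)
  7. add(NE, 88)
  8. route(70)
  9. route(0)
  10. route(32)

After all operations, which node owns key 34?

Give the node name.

Op 1: add NA@33 -> ring=[33:NA]
Op 2: add NB@65 -> ring=[33:NA,65:NB]
Op 3: add NC@2 -> ring=[2:NC,33:NA,65:NB]
Op 4: add ND@90 -> ring=[2:NC,33:NA,65:NB,90:ND]
Op 5: route key 28: smallest pos >= 28 is 33 -> NA
Op 6: route key 80: smallest pos >= 80 is 90 -> ND
Op 7: add NE@88 -> ring=[2:NC,33:NA,65:NB,88:NE,90:ND]
Op 8: route key 70: smallest pos >= 70 is 88 -> NE
Op 9: route key 0: smallest pos >= 0 is 2 -> NC
Op 10: route key 32: smallest pos >= 32 is 33 -> NA
Final route key 34: smallest pos >= 34 is 65 -> NB

Answer: NB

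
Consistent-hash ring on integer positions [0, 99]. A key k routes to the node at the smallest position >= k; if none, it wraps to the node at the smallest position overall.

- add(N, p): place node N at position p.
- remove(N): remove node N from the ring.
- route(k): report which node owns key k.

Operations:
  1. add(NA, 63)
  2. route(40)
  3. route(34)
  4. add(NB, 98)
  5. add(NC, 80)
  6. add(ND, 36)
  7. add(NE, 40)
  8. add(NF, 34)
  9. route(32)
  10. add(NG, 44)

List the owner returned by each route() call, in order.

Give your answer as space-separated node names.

Op 1: add NA@63 -> ring=[63:NA]
Op 2: route key 40: smallest pos >= 40 is 63 -> NA
Op 3: route key 34: smallest pos >= 34 is 63 -> NA
Op 4: add NB@98 -> ring=[63:NA,98:NB]
Op 5: add NC@80 -> ring=[63:NA,80:NC,98:NB]
Op 6: add ND@36 -> ring=[36:ND,63:NA,80:NC,98:NB]
Op 7: add NE@40 -> ring=[36:ND,40:NE,63:NA,80:NC,98:NB]
Op 8: add NF@34 -> ring=[34:NF,36:ND,40:NE,63:NA,80:NC,98:NB]
Op 9: route key 32: smallest pos >= 32 is 34 -> NF
Op 10: add NG@44 -> ring=[34:NF,36:ND,40:NE,44:NG,63:NA,80:NC,98:NB]

Answer: NA NA NF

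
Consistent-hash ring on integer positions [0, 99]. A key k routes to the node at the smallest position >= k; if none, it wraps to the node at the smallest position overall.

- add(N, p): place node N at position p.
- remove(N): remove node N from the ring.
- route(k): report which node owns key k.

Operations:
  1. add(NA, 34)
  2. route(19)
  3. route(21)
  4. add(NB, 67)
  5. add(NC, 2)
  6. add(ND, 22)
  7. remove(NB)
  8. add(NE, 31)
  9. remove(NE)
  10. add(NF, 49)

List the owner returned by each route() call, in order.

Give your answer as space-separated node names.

Op 1: add NA@34 -> ring=[34:NA]
Op 2: route key 19: smallest pos >= 19 is 34 -> NA
Op 3: route key 21: smallest pos >= 21 is 34 -> NA
Op 4: add NB@67 -> ring=[34:NA,67:NB]
Op 5: add NC@2 -> ring=[2:NC,34:NA,67:NB]
Op 6: add ND@22 -> ring=[2:NC,22:ND,34:NA,67:NB]
Op 7: remove NB -> ring=[2:NC,22:ND,34:NA]
Op 8: add NE@31 -> ring=[2:NC,22:ND,31:NE,34:NA]
Op 9: remove NE -> ring=[2:NC,22:ND,34:NA]
Op 10: add NF@49 -> ring=[2:NC,22:ND,34:NA,49:NF]

Answer: NA NA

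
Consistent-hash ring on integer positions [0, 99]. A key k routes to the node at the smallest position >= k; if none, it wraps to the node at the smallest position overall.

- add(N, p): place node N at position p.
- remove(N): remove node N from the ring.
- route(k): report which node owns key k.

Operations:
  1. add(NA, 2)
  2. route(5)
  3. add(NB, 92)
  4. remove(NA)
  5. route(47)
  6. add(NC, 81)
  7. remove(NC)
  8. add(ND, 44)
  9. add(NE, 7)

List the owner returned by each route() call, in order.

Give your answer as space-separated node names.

Answer: NA NB

Derivation:
Op 1: add NA@2 -> ring=[2:NA]
Op 2: route key 5: none >= 5, wrap to smallest pos 2 -> NA
Op 3: add NB@92 -> ring=[2:NA,92:NB]
Op 4: remove NA -> ring=[92:NB]
Op 5: route key 47: smallest pos >= 47 is 92 -> NB
Op 6: add NC@81 -> ring=[81:NC,92:NB]
Op 7: remove NC -> ring=[92:NB]
Op 8: add ND@44 -> ring=[44:ND,92:NB]
Op 9: add NE@7 -> ring=[7:NE,44:ND,92:NB]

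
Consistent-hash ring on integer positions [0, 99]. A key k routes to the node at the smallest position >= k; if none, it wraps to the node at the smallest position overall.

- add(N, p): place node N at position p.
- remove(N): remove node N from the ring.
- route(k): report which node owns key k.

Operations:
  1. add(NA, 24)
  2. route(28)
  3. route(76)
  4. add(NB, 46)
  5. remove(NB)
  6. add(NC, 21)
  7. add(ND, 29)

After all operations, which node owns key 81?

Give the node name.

Op 1: add NA@24 -> ring=[24:NA]
Op 2: route key 28: none >= 28, wrap to smallest pos 24 -> NA
Op 3: route key 76: none >= 76, wrap to smallest pos 24 -> NA
Op 4: add NB@46 -> ring=[24:NA,46:NB]
Op 5: remove NB -> ring=[24:NA]
Op 6: add NC@21 -> ring=[21:NC,24:NA]
Op 7: add ND@29 -> ring=[21:NC,24:NA,29:ND]
Final route key 81: none >= 81, wrap to smallest pos 21 -> NC

Answer: NC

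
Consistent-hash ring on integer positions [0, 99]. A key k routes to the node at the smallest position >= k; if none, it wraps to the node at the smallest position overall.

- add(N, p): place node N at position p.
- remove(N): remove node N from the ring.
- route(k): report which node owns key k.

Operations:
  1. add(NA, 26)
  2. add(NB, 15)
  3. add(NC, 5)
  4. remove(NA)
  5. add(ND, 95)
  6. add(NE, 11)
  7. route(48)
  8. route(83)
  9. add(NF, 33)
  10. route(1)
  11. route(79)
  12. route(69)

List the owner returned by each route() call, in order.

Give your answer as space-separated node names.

Op 1: add NA@26 -> ring=[26:NA]
Op 2: add NB@15 -> ring=[15:NB,26:NA]
Op 3: add NC@5 -> ring=[5:NC,15:NB,26:NA]
Op 4: remove NA -> ring=[5:NC,15:NB]
Op 5: add ND@95 -> ring=[5:NC,15:NB,95:ND]
Op 6: add NE@11 -> ring=[5:NC,11:NE,15:NB,95:ND]
Op 7: route key 48: smallest pos >= 48 is 95 -> ND
Op 8: route key 83: smallest pos >= 83 is 95 -> ND
Op 9: add NF@33 -> ring=[5:NC,11:NE,15:NB,33:NF,95:ND]
Op 10: route key 1: smallest pos >= 1 is 5 -> NC
Op 11: route key 79: smallest pos >= 79 is 95 -> ND
Op 12: route key 69: smallest pos >= 69 is 95 -> ND

Answer: ND ND NC ND ND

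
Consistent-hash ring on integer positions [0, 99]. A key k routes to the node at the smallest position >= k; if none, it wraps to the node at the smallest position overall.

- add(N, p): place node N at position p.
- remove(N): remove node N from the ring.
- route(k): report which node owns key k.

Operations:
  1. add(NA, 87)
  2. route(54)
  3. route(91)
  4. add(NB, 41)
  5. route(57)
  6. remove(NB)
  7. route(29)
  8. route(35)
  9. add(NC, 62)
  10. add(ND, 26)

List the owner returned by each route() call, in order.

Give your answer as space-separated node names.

Op 1: add NA@87 -> ring=[87:NA]
Op 2: route key 54: smallest pos >= 54 is 87 -> NA
Op 3: route key 91: none >= 91, wrap to smallest pos 87 -> NA
Op 4: add NB@41 -> ring=[41:NB,87:NA]
Op 5: route key 57: smallest pos >= 57 is 87 -> NA
Op 6: remove NB -> ring=[87:NA]
Op 7: route key 29: smallest pos >= 29 is 87 -> NA
Op 8: route key 35: smallest pos >= 35 is 87 -> NA
Op 9: add NC@62 -> ring=[62:NC,87:NA]
Op 10: add ND@26 -> ring=[26:ND,62:NC,87:NA]

Answer: NA NA NA NA NA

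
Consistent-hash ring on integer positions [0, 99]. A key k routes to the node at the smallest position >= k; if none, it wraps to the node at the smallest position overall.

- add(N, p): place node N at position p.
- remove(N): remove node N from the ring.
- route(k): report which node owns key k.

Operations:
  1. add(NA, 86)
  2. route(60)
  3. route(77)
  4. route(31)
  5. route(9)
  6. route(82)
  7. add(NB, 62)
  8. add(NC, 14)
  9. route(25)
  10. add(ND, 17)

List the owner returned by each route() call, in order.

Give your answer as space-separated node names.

Op 1: add NA@86 -> ring=[86:NA]
Op 2: route key 60: smallest pos >= 60 is 86 -> NA
Op 3: route key 77: smallest pos >= 77 is 86 -> NA
Op 4: route key 31: smallest pos >= 31 is 86 -> NA
Op 5: route key 9: smallest pos >= 9 is 86 -> NA
Op 6: route key 82: smallest pos >= 82 is 86 -> NA
Op 7: add NB@62 -> ring=[62:NB,86:NA]
Op 8: add NC@14 -> ring=[14:NC,62:NB,86:NA]
Op 9: route key 25: smallest pos >= 25 is 62 -> NB
Op 10: add ND@17 -> ring=[14:NC,17:ND,62:NB,86:NA]

Answer: NA NA NA NA NA NB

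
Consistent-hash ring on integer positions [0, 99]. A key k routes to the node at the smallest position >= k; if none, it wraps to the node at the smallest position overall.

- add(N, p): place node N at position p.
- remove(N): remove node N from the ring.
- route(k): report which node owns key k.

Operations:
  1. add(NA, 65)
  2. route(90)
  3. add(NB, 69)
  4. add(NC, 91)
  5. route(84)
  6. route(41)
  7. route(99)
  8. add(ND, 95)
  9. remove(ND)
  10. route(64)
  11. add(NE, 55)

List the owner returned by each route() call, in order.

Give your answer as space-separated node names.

Op 1: add NA@65 -> ring=[65:NA]
Op 2: route key 90: none >= 90, wrap to smallest pos 65 -> NA
Op 3: add NB@69 -> ring=[65:NA,69:NB]
Op 4: add NC@91 -> ring=[65:NA,69:NB,91:NC]
Op 5: route key 84: smallest pos >= 84 is 91 -> NC
Op 6: route key 41: smallest pos >= 41 is 65 -> NA
Op 7: route key 99: none >= 99, wrap to smallest pos 65 -> NA
Op 8: add ND@95 -> ring=[65:NA,69:NB,91:NC,95:ND]
Op 9: remove ND -> ring=[65:NA,69:NB,91:NC]
Op 10: route key 64: smallest pos >= 64 is 65 -> NA
Op 11: add NE@55 -> ring=[55:NE,65:NA,69:NB,91:NC]

Answer: NA NC NA NA NA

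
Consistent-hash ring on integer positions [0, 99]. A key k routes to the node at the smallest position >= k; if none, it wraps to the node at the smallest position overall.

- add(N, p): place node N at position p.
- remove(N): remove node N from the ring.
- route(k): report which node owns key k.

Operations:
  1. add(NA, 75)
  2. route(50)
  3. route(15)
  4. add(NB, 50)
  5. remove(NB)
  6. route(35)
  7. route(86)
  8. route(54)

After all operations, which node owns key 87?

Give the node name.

Answer: NA

Derivation:
Op 1: add NA@75 -> ring=[75:NA]
Op 2: route key 50: smallest pos >= 50 is 75 -> NA
Op 3: route key 15: smallest pos >= 15 is 75 -> NA
Op 4: add NB@50 -> ring=[50:NB,75:NA]
Op 5: remove NB -> ring=[75:NA]
Op 6: route key 35: smallest pos >= 35 is 75 -> NA
Op 7: route key 86: none >= 86, wrap to smallest pos 75 -> NA
Op 8: route key 54: smallest pos >= 54 is 75 -> NA
Final route key 87: none >= 87, wrap to smallest pos 75 -> NA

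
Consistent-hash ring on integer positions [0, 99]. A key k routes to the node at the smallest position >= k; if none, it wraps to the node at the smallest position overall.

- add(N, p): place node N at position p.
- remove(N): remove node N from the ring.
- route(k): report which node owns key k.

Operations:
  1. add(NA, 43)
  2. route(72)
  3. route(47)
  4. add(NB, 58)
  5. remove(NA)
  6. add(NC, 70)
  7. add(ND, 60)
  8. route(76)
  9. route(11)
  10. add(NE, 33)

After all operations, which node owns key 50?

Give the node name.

Answer: NB

Derivation:
Op 1: add NA@43 -> ring=[43:NA]
Op 2: route key 72: none >= 72, wrap to smallest pos 43 -> NA
Op 3: route key 47: none >= 47, wrap to smallest pos 43 -> NA
Op 4: add NB@58 -> ring=[43:NA,58:NB]
Op 5: remove NA -> ring=[58:NB]
Op 6: add NC@70 -> ring=[58:NB,70:NC]
Op 7: add ND@60 -> ring=[58:NB,60:ND,70:NC]
Op 8: route key 76: none >= 76, wrap to smallest pos 58 -> NB
Op 9: route key 11: smallest pos >= 11 is 58 -> NB
Op 10: add NE@33 -> ring=[33:NE,58:NB,60:ND,70:NC]
Final route key 50: smallest pos >= 50 is 58 -> NB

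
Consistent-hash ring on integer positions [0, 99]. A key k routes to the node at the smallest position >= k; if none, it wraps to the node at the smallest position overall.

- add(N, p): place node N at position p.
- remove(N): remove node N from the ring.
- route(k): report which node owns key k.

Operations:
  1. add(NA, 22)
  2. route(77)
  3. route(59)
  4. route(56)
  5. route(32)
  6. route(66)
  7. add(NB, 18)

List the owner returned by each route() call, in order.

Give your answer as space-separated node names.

Answer: NA NA NA NA NA

Derivation:
Op 1: add NA@22 -> ring=[22:NA]
Op 2: route key 77: none >= 77, wrap to smallest pos 22 -> NA
Op 3: route key 59: none >= 59, wrap to smallest pos 22 -> NA
Op 4: route key 56: none >= 56, wrap to smallest pos 22 -> NA
Op 5: route key 32: none >= 32, wrap to smallest pos 22 -> NA
Op 6: route key 66: none >= 66, wrap to smallest pos 22 -> NA
Op 7: add NB@18 -> ring=[18:NB,22:NA]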